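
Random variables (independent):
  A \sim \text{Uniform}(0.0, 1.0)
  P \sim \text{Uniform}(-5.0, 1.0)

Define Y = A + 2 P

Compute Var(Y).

For independent RVs: Var(aX + bY) = a²Var(X) + b²Var(Y)
Var(A) = 0.083333333
Var(P) = 3
Var(Y) = 1²*0.083333333 + 2²*3
= 1*0.083333333 + 4*3 = 12.083333

12.083333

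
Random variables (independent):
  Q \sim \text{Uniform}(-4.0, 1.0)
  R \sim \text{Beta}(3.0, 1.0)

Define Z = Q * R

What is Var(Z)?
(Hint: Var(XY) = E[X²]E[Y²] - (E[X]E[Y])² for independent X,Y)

Var(XY) = E[X²]E[Y²] - (E[X]E[Y])²
E[Q] = -1.5, Var(Q) = 2.0833333
E[R] = 0.75, Var(R) = 0.0375
E[Q²] = 2.0833333 + (-1.5)² = 4.3333333
E[R²] = 0.0375 + 0.75² = 0.6
Var(Z) = 4.3333333*0.6 - (-1.5*0.75)²
= 2.6 - 1.265625 = 1.334375

1.334375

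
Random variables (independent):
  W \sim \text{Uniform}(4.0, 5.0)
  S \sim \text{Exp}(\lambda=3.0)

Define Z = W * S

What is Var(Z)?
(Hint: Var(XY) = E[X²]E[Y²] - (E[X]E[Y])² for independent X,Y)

Var(XY) = E[X²]E[Y²] - (E[X]E[Y])²
E[W] = 4.5, Var(W) = 0.083333333
E[S] = 0.33333333, Var(S) = 0.11111111
E[W²] = 0.083333333 + 4.5² = 20.333333
E[S²] = 0.11111111 + 0.33333333² = 0.22222222
Var(Z) = 20.333333*0.22222222 - (4.5*0.33333333)²
= 4.5185185 - 2.25 = 2.2685185

2.2685185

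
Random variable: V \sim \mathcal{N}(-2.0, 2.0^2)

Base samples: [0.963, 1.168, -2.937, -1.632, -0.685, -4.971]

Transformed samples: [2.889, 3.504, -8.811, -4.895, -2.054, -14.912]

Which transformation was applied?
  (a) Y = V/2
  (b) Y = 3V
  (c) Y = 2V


Checking option (b) Y = 3V:
  V = 0.963 -> Y = 2.889 ✓
  V = 1.168 -> Y = 3.504 ✓
  V = -2.937 -> Y = -8.811 ✓
All samples match this transformation.

(b) 3V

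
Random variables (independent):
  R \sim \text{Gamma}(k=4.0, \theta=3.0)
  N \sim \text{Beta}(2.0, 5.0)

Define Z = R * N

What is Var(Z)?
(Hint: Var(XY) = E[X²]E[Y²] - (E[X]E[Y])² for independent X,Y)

Var(XY) = E[X²]E[Y²] - (E[X]E[Y])²
E[R] = 12, Var(R) = 36
E[N] = 0.28571429, Var(N) = 0.025510204
E[R²] = 36 + 12² = 180
E[N²] = 0.025510204 + 0.28571429² = 0.10714286
Var(Z) = 180*0.10714286 - (12*0.28571429)²
= 19.285714 - 11.755102 = 7.5306122

7.5306122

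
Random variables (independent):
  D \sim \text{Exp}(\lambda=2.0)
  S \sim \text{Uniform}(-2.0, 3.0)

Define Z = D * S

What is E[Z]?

For independent RVs: E[XY] = E[X]*E[Y]
E[D] = 0.5
E[S] = 0.5
E[Z] = 0.5 * 0.5 = 0.25

0.25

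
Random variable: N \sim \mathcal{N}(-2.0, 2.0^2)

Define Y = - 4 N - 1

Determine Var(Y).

For Y = aN + b: Var(Y) = a² * Var(N)
Var(N) = 2.0^2 = 4
Var(Y) = (-4)² * 4 = 16 * 4 = 64

64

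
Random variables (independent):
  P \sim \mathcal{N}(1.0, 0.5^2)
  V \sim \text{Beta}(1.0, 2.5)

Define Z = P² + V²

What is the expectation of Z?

E[Z] = E[P²] + E[V²]
E[P²] = Var(P) + E[P]² = 0.25 + 1 = 1.25
E[V²] = Var(V) + E[V]² = 0.045351474 + 0.081632653 = 0.12698413
E[Z] = 1.25 + 0.12698413 = 1.3769841

1.3769841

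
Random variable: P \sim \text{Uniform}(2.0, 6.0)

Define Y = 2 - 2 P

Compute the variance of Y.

For Y = aP + b: Var(Y) = a² * Var(P)
Var(P) = (6 - 2)^2/12 = 1.3333333
Var(Y) = (-2)² * 1.3333333 = 4 * 1.3333333 = 5.3333333

5.3333333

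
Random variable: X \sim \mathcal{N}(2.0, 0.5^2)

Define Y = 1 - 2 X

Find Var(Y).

For Y = aX + b: Var(Y) = a² * Var(X)
Var(X) = 0.5^2 = 0.25
Var(Y) = (-2)² * 0.25 = 4 * 0.25 = 1

1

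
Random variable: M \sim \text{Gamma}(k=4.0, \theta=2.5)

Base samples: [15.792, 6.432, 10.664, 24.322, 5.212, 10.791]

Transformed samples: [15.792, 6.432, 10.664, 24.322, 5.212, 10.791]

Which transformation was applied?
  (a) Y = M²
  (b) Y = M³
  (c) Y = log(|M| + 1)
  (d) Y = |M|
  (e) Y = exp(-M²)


Checking option (d) Y = |M|:
  M = 15.792 -> Y = 15.792 ✓
  M = 6.432 -> Y = 6.432 ✓
  M = 10.664 -> Y = 10.664 ✓
All samples match this transformation.

(d) |M|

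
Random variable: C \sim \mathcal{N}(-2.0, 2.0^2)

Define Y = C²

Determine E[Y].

E[C²] = Var(C) + (E[C])² = 4 + 4 = 8

8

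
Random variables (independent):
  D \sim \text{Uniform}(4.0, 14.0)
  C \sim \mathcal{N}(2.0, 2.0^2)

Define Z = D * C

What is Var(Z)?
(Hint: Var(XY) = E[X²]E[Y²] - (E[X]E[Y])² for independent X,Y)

Var(XY) = E[X²]E[Y²] - (E[X]E[Y])²
E[D] = 9, Var(D) = 8.3333333
E[C] = 2, Var(C) = 4
E[D²] = 8.3333333 + 9² = 89.333333
E[C²] = 4 + 2² = 8
Var(Z) = 89.333333*8 - (9*2)²
= 714.66667 - 324 = 390.66667

390.66667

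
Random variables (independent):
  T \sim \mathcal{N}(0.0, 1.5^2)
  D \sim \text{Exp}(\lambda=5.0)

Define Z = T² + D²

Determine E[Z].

E[Z] = E[T²] + E[D²]
E[T²] = Var(T) + E[T]² = 2.25 + 0 = 2.25
E[D²] = Var(D) + E[D]² = 0.04 + 0.04 = 0.08
E[Z] = 2.25 + 0.08 = 2.33

2.33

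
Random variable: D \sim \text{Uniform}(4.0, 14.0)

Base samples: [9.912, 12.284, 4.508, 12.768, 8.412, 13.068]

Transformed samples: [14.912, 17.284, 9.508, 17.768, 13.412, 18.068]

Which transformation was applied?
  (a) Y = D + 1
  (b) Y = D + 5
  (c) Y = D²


Checking option (b) Y = D + 5:
  D = 9.912 -> Y = 14.912 ✓
  D = 12.284 -> Y = 17.284 ✓
  D = 4.508 -> Y = 9.508 ✓
All samples match this transformation.

(b) D + 5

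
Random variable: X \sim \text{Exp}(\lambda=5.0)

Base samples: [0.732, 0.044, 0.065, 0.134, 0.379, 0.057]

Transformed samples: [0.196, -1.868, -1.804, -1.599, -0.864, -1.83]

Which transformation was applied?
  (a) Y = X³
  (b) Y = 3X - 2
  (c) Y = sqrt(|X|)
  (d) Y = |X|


Checking option (b) Y = 3X - 2:
  X = 0.732 -> Y = 0.196 ✓
  X = 0.044 -> Y = -1.868 ✓
  X = 0.065 -> Y = -1.804 ✓
All samples match this transformation.

(b) 3X - 2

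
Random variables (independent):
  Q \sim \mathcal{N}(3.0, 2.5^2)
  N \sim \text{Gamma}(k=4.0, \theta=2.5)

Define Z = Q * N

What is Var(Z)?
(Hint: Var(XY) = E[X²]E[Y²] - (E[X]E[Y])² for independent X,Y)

Var(XY) = E[X²]E[Y²] - (E[X]E[Y])²
E[Q] = 3, Var(Q) = 6.25
E[N] = 10, Var(N) = 25
E[Q²] = 6.25 + 3² = 15.25
E[N²] = 25 + 10² = 125
Var(Z) = 15.25*125 - (3*10)²
= 1906.25 - 900 = 1006.25

1006.25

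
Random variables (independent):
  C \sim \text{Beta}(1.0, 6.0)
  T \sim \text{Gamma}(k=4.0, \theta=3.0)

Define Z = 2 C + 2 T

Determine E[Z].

E[Z] = 2*E[C] + 2*E[T]
E[C] = 0.14285714
E[T] = 12
E[Z] = 2*0.14285714 + 2*12 = 24.285714

24.285714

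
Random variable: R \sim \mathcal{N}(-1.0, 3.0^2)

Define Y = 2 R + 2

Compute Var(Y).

For Y = aR + b: Var(Y) = a² * Var(R)
Var(R) = 3.0^2 = 9
Var(Y) = 2² * 9 = 4 * 9 = 36

36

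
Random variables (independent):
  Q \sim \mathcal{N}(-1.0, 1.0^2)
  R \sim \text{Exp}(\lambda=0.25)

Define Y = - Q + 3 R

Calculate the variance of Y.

For independent RVs: Var(aX + bY) = a²Var(X) + b²Var(Y)
Var(Q) = 1
Var(R) = 16
Var(Y) = (-1)²*1 + 3²*16
= 1*1 + 9*16 = 145

145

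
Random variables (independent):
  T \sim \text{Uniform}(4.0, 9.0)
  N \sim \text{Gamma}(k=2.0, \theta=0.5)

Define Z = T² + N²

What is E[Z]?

E[Z] = E[T²] + E[N²]
E[T²] = Var(T) + E[T]² = 2.0833333 + 42.25 = 44.333333
E[N²] = Var(N) + E[N]² = 0.5 + 1 = 1.5
E[Z] = 44.333333 + 1.5 = 45.833333

45.833333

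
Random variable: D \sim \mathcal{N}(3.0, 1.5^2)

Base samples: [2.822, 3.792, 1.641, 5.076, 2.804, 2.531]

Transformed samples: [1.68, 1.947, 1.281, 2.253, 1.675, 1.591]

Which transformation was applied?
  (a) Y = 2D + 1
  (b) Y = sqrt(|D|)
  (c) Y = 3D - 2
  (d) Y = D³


Checking option (b) Y = sqrt(|D|):
  D = 2.822 -> Y = 1.68 ✓
  D = 3.792 -> Y = 1.947 ✓
  D = 1.641 -> Y = 1.281 ✓
All samples match this transformation.

(b) sqrt(|D|)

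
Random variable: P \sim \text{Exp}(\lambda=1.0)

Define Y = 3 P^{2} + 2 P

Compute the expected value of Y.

E[Y] = 3*E[P²] + 2*E[P]
E[P] = 1
E[P²] = Var(P) + (E[P])² = 1 + 1 = 2
E[Y] = 3*2 + 2*1 = 8

8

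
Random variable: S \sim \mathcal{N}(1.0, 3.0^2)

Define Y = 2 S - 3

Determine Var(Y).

For Y = aS + b: Var(Y) = a² * Var(S)
Var(S) = 3.0^2 = 9
Var(Y) = 2² * 9 = 4 * 9 = 36

36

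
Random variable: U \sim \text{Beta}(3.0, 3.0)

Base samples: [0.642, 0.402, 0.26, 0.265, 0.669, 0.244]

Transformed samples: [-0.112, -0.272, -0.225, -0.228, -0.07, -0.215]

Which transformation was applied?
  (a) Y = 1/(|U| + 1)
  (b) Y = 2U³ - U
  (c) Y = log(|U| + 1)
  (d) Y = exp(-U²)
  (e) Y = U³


Checking option (b) Y = 2U³ - U:
  U = 0.642 -> Y = -0.112 ✓
  U = 0.402 -> Y = -0.272 ✓
  U = 0.26 -> Y = -0.225 ✓
All samples match this transformation.

(b) 2U³ - U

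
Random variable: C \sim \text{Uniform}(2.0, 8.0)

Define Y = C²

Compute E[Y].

Using E[X²] = Var(X) + (E[X])²:
E[C] = 5
Var(C) = (8 - 2)^2/12 = 3
E[C²] = 3 + 5² = 3 + 25 = 28

28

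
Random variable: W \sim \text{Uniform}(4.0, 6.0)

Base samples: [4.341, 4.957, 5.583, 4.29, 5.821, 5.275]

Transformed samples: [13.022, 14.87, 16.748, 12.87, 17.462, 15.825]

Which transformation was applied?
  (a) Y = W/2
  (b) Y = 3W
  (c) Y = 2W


Checking option (b) Y = 3W:
  W = 4.341 -> Y = 13.022 ✓
  W = 4.957 -> Y = 14.87 ✓
  W = 5.583 -> Y = 16.748 ✓
All samples match this transformation.

(b) 3W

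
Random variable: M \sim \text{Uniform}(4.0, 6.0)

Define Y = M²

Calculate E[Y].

E[M²] = Var(M) + (E[M])² = 0.33333333 + 25 = 25.333333

25.333333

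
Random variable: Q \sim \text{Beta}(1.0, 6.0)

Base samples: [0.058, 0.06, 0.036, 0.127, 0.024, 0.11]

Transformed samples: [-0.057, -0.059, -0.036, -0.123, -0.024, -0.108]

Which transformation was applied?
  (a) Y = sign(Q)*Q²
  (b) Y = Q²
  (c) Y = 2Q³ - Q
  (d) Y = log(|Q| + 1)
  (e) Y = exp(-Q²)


Checking option (c) Y = 2Q³ - Q:
  Q = 0.058 -> Y = -0.057 ✓
  Q = 0.06 -> Y = -0.059 ✓
  Q = 0.036 -> Y = -0.036 ✓
All samples match this transformation.

(c) 2Q³ - Q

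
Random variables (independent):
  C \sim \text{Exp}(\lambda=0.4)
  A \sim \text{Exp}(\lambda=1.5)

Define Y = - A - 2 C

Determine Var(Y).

For independent RVs: Var(aX + bY) = a²Var(X) + b²Var(Y)
Var(C) = 6.25
Var(A) = 0.44444444
Var(Y) = (-2)²*6.25 + (-1)²*0.44444444
= 4*6.25 + 1*0.44444444 = 25.444444

25.444444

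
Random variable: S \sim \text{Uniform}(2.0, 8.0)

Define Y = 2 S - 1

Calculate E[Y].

For Y = 2S - 1:
E[Y] = 2 * E[S] - 1
E[S] = (2 + 8)/2 = 5
E[Y] = 2 * 5 - 1 = 9

9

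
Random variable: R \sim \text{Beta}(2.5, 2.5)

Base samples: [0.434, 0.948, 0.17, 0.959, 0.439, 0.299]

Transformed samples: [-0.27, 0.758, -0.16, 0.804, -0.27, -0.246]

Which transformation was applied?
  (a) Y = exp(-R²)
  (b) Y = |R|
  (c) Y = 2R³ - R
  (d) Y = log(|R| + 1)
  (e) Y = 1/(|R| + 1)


Checking option (c) Y = 2R³ - R:
  R = 0.434 -> Y = -0.27 ✓
  R = 0.948 -> Y = 0.758 ✓
  R = 0.17 -> Y = -0.16 ✓
All samples match this transformation.

(c) 2R³ - R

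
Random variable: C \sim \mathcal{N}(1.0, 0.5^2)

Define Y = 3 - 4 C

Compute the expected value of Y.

For Y = -4C + 3:
E[Y] = -4 * E[C] + 3
E[C] = 1.0 = 1
E[Y] = -4 * 1 + 3 = -1

-1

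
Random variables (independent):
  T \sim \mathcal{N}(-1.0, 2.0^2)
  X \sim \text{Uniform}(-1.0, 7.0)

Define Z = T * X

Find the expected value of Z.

For independent RVs: E[XY] = E[X]*E[Y]
E[T] = -1
E[X] = 3
E[Z] = -1 * 3 = -3

-3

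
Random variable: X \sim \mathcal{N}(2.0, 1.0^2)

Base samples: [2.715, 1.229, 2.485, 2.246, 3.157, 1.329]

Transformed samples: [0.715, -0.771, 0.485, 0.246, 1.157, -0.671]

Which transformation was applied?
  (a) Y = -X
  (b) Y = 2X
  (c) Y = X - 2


Checking option (c) Y = X - 2:
  X = 2.715 -> Y = 0.715 ✓
  X = 1.229 -> Y = -0.771 ✓
  X = 2.485 -> Y = 0.485 ✓
All samples match this transformation.

(c) X - 2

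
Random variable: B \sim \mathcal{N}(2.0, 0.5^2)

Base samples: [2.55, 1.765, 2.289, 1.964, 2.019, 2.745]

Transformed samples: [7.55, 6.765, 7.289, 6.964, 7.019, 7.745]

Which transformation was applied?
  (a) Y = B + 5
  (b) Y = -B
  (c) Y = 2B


Checking option (a) Y = B + 5:
  B = 2.55 -> Y = 7.55 ✓
  B = 1.765 -> Y = 6.765 ✓
  B = 2.289 -> Y = 7.289 ✓
All samples match this transformation.

(a) B + 5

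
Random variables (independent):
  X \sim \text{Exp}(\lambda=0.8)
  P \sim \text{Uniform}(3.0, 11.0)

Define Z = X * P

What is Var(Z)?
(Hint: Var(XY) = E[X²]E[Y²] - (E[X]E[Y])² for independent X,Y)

Var(XY) = E[X²]E[Y²] - (E[X]E[Y])²
E[X] = 1.25, Var(X) = 1.5625
E[P] = 7, Var(P) = 5.3333333
E[X²] = 1.5625 + 1.25² = 3.125
E[P²] = 5.3333333 + 7² = 54.333333
Var(Z) = 3.125*54.333333 - (1.25*7)²
= 169.79167 - 76.5625 = 93.229167

93.229167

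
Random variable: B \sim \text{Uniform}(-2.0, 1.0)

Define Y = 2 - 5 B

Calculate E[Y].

For Y = -5B + 2:
E[Y] = -5 * E[B] + 2
E[B] = (-2 + 1)/2 = -0.5
E[Y] = -5 * (-0.5) + 2 = 4.5

4.5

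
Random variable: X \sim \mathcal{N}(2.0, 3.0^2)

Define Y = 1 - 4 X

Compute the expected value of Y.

For Y = -4X + 1:
E[Y] = -4 * E[X] + 1
E[X] = 2.0 = 2
E[Y] = -4 * 2 + 1 = -7

-7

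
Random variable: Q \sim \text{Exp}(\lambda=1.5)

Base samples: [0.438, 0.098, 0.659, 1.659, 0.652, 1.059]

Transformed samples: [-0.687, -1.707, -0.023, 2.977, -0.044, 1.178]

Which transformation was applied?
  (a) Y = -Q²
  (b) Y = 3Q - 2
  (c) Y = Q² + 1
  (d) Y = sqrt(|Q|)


Checking option (b) Y = 3Q - 2:
  Q = 0.438 -> Y = -0.687 ✓
  Q = 0.098 -> Y = -1.707 ✓
  Q = 0.659 -> Y = -0.023 ✓
All samples match this transformation.

(b) 3Q - 2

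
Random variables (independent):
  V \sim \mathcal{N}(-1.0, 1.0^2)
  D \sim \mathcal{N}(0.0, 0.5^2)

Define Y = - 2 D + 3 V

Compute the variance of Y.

For independent RVs: Var(aX + bY) = a²Var(X) + b²Var(Y)
Var(V) = 1
Var(D) = 0.25
Var(Y) = 3²*1 + (-2)²*0.25
= 9*1 + 4*0.25 = 10

10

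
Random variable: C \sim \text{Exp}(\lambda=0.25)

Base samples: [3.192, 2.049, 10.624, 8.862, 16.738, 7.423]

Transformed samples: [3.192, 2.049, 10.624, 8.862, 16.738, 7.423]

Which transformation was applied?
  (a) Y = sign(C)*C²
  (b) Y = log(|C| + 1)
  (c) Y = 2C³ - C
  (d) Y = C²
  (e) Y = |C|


Checking option (e) Y = |C|:
  C = 3.192 -> Y = 3.192 ✓
  C = 2.049 -> Y = 2.049 ✓
  C = 10.624 -> Y = 10.624 ✓
All samples match this transformation.

(e) |C|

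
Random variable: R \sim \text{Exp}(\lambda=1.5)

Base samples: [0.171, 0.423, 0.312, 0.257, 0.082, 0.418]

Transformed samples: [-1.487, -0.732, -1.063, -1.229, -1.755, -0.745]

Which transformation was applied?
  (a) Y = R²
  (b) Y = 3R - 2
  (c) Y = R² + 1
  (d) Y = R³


Checking option (b) Y = 3R - 2:
  R = 0.171 -> Y = -1.487 ✓
  R = 0.423 -> Y = -0.732 ✓
  R = 0.312 -> Y = -1.063 ✓
All samples match this transformation.

(b) 3R - 2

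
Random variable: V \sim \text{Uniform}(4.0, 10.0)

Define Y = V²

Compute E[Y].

E[V²] = Var(V) + (E[V])² = 3 + 49 = 52

52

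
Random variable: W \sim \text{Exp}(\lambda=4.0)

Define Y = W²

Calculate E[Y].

E[W²] = Var(W) + (E[W])² = 0.0625 + 0.0625 = 0.125

0.125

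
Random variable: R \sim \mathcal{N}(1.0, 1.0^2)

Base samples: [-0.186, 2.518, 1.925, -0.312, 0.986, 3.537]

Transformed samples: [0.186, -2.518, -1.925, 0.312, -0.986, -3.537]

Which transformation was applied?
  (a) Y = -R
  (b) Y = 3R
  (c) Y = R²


Checking option (a) Y = -R:
  R = -0.186 -> Y = 0.186 ✓
  R = 2.518 -> Y = -2.518 ✓
  R = 1.925 -> Y = -1.925 ✓
All samples match this transformation.

(a) -R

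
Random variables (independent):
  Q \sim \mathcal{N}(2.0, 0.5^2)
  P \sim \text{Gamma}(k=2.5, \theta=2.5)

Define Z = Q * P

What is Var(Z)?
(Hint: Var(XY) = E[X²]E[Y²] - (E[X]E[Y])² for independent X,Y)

Var(XY) = E[X²]E[Y²] - (E[X]E[Y])²
E[Q] = 2, Var(Q) = 0.25
E[P] = 6.25, Var(P) = 15.625
E[Q²] = 0.25 + 2² = 4.25
E[P²] = 15.625 + 6.25² = 54.6875
Var(Z) = 4.25*54.6875 - (2*6.25)²
= 232.42188 - 156.25 = 76.171875

76.171875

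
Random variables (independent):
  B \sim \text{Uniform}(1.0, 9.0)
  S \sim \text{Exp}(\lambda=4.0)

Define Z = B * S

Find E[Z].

For independent RVs: E[XY] = E[X]*E[Y]
E[B] = 5
E[S] = 0.25
E[Z] = 5 * 0.25 = 1.25

1.25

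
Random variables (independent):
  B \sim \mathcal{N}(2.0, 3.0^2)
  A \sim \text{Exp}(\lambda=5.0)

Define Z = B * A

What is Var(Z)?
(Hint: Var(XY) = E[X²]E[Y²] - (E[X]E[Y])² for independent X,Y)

Var(XY) = E[X²]E[Y²] - (E[X]E[Y])²
E[B] = 2, Var(B) = 9
E[A] = 0.2, Var(A) = 0.04
E[B²] = 9 + 2² = 13
E[A²] = 0.04 + 0.2² = 0.08
Var(Z) = 13*0.08 - (2*0.2)²
= 1.04 - 0.16 = 0.88

0.88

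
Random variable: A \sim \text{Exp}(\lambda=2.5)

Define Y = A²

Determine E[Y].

E[A²] = Var(A) + (E[A])² = 0.16 + 0.16 = 0.32

0.32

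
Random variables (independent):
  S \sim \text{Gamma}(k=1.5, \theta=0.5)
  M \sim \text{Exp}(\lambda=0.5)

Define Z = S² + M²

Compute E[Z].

E[Z] = E[S²] + E[M²]
E[S²] = Var(S) + E[S]² = 0.375 + 0.5625 = 0.9375
E[M²] = Var(M) + E[M]² = 4 + 4 = 8
E[Z] = 0.9375 + 8 = 8.9375

8.9375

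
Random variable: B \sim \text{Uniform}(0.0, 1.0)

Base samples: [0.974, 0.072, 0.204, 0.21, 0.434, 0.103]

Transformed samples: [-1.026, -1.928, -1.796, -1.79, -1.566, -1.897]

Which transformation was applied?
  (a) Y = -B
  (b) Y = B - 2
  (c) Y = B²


Checking option (b) Y = B - 2:
  B = 0.974 -> Y = -1.026 ✓
  B = 0.072 -> Y = -1.928 ✓
  B = 0.204 -> Y = -1.796 ✓
All samples match this transformation.

(b) B - 2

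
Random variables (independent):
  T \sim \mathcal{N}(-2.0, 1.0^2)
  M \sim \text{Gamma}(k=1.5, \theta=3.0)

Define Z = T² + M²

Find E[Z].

E[Z] = E[T²] + E[M²]
E[T²] = Var(T) + E[T]² = 1 + 4 = 5
E[M²] = Var(M) + E[M]² = 13.5 + 20.25 = 33.75
E[Z] = 5 + 33.75 = 38.75

38.75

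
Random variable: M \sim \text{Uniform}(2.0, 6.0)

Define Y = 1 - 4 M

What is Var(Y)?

For Y = aM + b: Var(Y) = a² * Var(M)
Var(M) = (6 - 2)^2/12 = 1.3333333
Var(Y) = (-4)² * 1.3333333 = 16 * 1.3333333 = 21.333333

21.333333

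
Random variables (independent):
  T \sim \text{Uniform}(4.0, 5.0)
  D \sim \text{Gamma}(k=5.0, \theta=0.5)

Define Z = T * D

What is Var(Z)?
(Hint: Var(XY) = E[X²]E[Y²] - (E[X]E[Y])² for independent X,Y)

Var(XY) = E[X²]E[Y²] - (E[X]E[Y])²
E[T] = 4.5, Var(T) = 0.083333333
E[D] = 2.5, Var(D) = 1.25
E[T²] = 0.083333333 + 4.5² = 20.333333
E[D²] = 1.25 + 2.5² = 7.5
Var(Z) = 20.333333*7.5 - (4.5*2.5)²
= 152.5 - 126.5625 = 25.9375

25.9375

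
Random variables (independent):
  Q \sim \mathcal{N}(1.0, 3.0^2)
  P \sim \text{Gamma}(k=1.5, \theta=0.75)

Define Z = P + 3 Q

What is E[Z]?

E[Z] = 3*E[Q] + 1*E[P]
E[Q] = 1
E[P] = 1.125
E[Z] = 3*1 + 1*1.125 = 4.125

4.125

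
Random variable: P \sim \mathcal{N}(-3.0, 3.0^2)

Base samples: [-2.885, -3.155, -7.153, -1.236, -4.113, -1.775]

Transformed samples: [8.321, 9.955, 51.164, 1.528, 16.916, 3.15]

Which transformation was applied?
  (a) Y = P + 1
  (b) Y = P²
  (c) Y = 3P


Checking option (b) Y = P²:
  P = -2.885 -> Y = 8.321 ✓
  P = -3.155 -> Y = 9.955 ✓
  P = -7.153 -> Y = 51.164 ✓
All samples match this transformation.

(b) P²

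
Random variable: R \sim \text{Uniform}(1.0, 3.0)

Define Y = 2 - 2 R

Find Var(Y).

For Y = aR + b: Var(Y) = a² * Var(R)
Var(R) = (3 - 1)^2/12 = 0.33333333
Var(Y) = (-2)² * 0.33333333 = 4 * 0.33333333 = 1.3333333

1.3333333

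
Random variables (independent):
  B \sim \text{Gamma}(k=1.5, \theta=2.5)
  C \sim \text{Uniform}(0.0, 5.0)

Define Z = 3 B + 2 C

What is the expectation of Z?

E[Z] = 3*E[B] + 2*E[C]
E[B] = 3.75
E[C] = 2.5
E[Z] = 3*3.75 + 2*2.5 = 16.25

16.25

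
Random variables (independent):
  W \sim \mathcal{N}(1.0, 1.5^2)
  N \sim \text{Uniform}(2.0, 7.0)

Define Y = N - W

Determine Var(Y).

For independent RVs: Var(aX + bY) = a²Var(X) + b²Var(Y)
Var(W) = 2.25
Var(N) = 2.0833333
Var(Y) = (-1)²*2.25 + 1²*2.0833333
= 1*2.25 + 1*2.0833333 = 4.3333333

4.3333333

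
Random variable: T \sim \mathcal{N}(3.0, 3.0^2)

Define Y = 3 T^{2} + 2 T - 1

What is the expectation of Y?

E[Y] = 3*E[T²] + 2*E[T] - 1
E[T] = 3
E[T²] = Var(T) + (E[T])² = 9 + 9 = 18
E[Y] = 3*18 + 2*3 - 1 = 59

59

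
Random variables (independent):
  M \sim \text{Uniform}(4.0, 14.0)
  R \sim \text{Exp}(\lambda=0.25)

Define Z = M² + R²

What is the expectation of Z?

E[Z] = E[M²] + E[R²]
E[M²] = Var(M) + E[M]² = 8.3333333 + 81 = 89.333333
E[R²] = Var(R) + E[R]² = 16 + 16 = 32
E[Z] = 89.333333 + 32 = 121.33333

121.33333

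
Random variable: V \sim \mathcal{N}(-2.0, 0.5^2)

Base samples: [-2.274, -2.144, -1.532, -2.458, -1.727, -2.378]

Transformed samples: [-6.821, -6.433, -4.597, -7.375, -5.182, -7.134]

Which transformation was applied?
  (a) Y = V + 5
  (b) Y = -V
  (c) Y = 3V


Checking option (c) Y = 3V:
  V = -2.274 -> Y = -6.821 ✓
  V = -2.144 -> Y = -6.433 ✓
  V = -1.532 -> Y = -4.597 ✓
All samples match this transformation.

(c) 3V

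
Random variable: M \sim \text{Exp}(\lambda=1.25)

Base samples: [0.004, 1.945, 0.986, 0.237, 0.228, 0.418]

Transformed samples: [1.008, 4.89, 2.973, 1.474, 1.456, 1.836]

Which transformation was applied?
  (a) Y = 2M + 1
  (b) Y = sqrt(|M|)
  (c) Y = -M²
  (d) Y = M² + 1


Checking option (a) Y = 2M + 1:
  M = 0.004 -> Y = 1.008 ✓
  M = 1.945 -> Y = 4.89 ✓
  M = 0.986 -> Y = 2.973 ✓
All samples match this transformation.

(a) 2M + 1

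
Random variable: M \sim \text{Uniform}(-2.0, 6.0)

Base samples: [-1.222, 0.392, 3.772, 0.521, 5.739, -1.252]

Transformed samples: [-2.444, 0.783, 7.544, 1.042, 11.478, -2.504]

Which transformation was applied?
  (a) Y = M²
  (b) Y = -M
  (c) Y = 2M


Checking option (c) Y = 2M:
  M = -1.222 -> Y = -2.444 ✓
  M = 0.392 -> Y = 0.783 ✓
  M = 3.772 -> Y = 7.544 ✓
All samples match this transformation.

(c) 2M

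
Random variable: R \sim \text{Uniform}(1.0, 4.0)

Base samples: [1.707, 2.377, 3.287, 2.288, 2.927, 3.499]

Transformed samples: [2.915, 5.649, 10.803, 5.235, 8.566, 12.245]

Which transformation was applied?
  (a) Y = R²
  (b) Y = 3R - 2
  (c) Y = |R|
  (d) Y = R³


Checking option (a) Y = R²:
  R = 1.707 -> Y = 2.915 ✓
  R = 2.377 -> Y = 5.649 ✓
  R = 3.287 -> Y = 10.803 ✓
All samples match this transformation.

(a) R²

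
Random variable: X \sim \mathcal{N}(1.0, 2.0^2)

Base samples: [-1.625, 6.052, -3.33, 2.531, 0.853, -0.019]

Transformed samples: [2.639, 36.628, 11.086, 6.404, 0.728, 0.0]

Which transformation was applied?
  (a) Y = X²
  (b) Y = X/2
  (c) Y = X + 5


Checking option (a) Y = X²:
  X = -1.625 -> Y = 2.639 ✓
  X = 6.052 -> Y = 36.628 ✓
  X = -3.33 -> Y = 11.086 ✓
All samples match this transformation.

(a) X²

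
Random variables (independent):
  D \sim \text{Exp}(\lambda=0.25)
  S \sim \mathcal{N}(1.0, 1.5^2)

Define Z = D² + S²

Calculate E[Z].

E[Z] = E[D²] + E[S²]
E[D²] = Var(D) + E[D]² = 16 + 16 = 32
E[S²] = Var(S) + E[S]² = 2.25 + 1 = 3.25
E[Z] = 32 + 3.25 = 35.25

35.25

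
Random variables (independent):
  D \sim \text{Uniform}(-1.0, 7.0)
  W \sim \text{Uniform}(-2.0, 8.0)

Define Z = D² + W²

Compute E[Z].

E[Z] = E[D²] + E[W²]
E[D²] = Var(D) + E[D]² = 5.3333333 + 9 = 14.333333
E[W²] = Var(W) + E[W]² = 8.3333333 + 9 = 17.333333
E[Z] = 14.333333 + 17.333333 = 31.666667

31.666667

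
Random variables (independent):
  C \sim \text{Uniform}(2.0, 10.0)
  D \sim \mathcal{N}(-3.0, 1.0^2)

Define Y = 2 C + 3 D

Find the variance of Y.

For independent RVs: Var(aX + bY) = a²Var(X) + b²Var(Y)
Var(C) = 5.3333333
Var(D) = 1
Var(Y) = 2²*5.3333333 + 3²*1
= 4*5.3333333 + 9*1 = 30.333333

30.333333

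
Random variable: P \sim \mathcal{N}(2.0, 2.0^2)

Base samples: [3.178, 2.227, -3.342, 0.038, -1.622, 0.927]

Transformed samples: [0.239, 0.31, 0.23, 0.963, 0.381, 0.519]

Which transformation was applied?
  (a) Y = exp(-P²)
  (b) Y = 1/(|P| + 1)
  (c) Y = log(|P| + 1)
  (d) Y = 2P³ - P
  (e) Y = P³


Checking option (b) Y = 1/(|P| + 1):
  P = 3.178 -> Y = 0.239 ✓
  P = 2.227 -> Y = 0.31 ✓
  P = -3.342 -> Y = 0.23 ✓
All samples match this transformation.

(b) 1/(|P| + 1)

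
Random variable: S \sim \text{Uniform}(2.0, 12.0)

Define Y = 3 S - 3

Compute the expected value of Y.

For Y = 3S - 3:
E[Y] = 3 * E[S] - 3
E[S] = (2 + 12)/2 = 7
E[Y] = 3 * 7 - 3 = 18

18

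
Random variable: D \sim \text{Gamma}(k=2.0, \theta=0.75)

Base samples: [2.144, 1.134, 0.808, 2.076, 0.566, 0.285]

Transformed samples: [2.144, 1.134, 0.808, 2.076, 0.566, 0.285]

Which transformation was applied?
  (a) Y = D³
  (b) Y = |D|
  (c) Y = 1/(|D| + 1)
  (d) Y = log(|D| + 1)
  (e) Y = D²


Checking option (b) Y = |D|:
  D = 2.144 -> Y = 2.144 ✓
  D = 1.134 -> Y = 1.134 ✓
  D = 0.808 -> Y = 0.808 ✓
All samples match this transformation.

(b) |D|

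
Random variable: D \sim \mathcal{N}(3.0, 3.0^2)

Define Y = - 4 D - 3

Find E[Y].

For Y = -4D - 3:
E[Y] = -4 * E[D] - 3
E[D] = 3.0 = 3
E[Y] = -4 * 3 - 3 = -15

-15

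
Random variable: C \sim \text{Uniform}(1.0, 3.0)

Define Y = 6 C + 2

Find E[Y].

For Y = 6C + 2:
E[Y] = 6 * E[C] + 2
E[C] = (1 + 3)/2 = 2
E[Y] = 6 * 2 + 2 = 14

14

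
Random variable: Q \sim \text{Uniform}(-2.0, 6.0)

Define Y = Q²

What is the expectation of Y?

E[Q²] = Var(Q) + (E[Q])² = 5.3333333 + 4 = 9.3333333

9.3333333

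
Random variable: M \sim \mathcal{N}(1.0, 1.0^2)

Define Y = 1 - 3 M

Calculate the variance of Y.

For Y = aM + b: Var(Y) = a² * Var(M)
Var(M) = 1.0^2 = 1
Var(Y) = (-3)² * 1 = 9 * 1 = 9

9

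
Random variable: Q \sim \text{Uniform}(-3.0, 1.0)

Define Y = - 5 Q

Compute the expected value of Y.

For Y = -5Q:
E[Y] = -5 * E[Q]
E[Q] = (-3 + 1)/2 = -1
E[Y] = -5 * (-1) = 5

5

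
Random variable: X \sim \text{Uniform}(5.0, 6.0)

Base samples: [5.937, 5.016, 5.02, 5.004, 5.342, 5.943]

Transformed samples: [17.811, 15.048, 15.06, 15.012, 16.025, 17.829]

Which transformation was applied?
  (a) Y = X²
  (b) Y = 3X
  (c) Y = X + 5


Checking option (b) Y = 3X:
  X = 5.937 -> Y = 17.811 ✓
  X = 5.016 -> Y = 15.048 ✓
  X = 5.02 -> Y = 15.06 ✓
All samples match this transformation.

(b) 3X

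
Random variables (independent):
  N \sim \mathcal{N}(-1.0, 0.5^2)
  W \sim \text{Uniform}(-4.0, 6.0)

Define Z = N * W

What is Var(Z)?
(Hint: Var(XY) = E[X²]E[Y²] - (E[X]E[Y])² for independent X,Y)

Var(XY) = E[X²]E[Y²] - (E[X]E[Y])²
E[N] = -1, Var(N) = 0.25
E[W] = 1, Var(W) = 8.3333333
E[N²] = 0.25 + (-1)² = 1.25
E[W²] = 8.3333333 + 1² = 9.3333333
Var(Z) = 1.25*9.3333333 - (-1*1)²
= 11.666667 - 1 = 10.666667

10.666667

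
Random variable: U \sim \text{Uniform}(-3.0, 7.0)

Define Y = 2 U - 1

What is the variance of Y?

For Y = aU + b: Var(Y) = a² * Var(U)
Var(U) = (7 + 3)^2/12 = 8.3333333
Var(Y) = 2² * 8.3333333 = 4 * 8.3333333 = 33.333333

33.333333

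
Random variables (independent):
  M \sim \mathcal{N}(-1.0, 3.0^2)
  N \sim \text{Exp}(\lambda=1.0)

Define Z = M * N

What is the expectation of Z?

For independent RVs: E[XY] = E[X]*E[Y]
E[M] = -1
E[N] = 1
E[Z] = -1 * 1 = -1

-1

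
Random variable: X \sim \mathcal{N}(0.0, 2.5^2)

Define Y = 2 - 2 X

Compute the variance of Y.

For Y = aX + b: Var(Y) = a² * Var(X)
Var(X) = 2.5^2 = 6.25
Var(Y) = (-2)² * 6.25 = 4 * 6.25 = 25

25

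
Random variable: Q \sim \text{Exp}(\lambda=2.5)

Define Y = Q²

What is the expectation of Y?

E[Q²] = Var(Q) + (E[Q])² = 0.16 + 0.16 = 0.32

0.32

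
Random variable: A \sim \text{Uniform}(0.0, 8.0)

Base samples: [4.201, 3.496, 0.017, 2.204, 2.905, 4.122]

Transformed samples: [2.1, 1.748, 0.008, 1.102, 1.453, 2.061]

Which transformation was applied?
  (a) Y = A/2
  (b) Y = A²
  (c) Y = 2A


Checking option (a) Y = A/2:
  A = 4.201 -> Y = 2.1 ✓
  A = 3.496 -> Y = 1.748 ✓
  A = 0.017 -> Y = 0.008 ✓
All samples match this transformation.

(a) A/2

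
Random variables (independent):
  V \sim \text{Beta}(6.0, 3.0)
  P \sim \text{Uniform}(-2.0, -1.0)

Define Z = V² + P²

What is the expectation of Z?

E[Z] = E[V²] + E[P²]
E[V²] = Var(V) + E[V]² = 0.022222222 + 0.44444444 = 0.46666667
E[P²] = Var(P) + E[P]² = 0.083333333 + 2.25 = 2.3333333
E[Z] = 0.46666667 + 2.3333333 = 2.8

2.8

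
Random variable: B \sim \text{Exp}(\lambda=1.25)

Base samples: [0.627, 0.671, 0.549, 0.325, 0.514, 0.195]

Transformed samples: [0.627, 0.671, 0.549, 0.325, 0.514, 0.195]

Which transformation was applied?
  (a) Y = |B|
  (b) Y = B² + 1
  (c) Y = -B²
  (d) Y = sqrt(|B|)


Checking option (a) Y = |B|:
  B = 0.627 -> Y = 0.627 ✓
  B = 0.671 -> Y = 0.671 ✓
  B = 0.549 -> Y = 0.549 ✓
All samples match this transformation.

(a) |B|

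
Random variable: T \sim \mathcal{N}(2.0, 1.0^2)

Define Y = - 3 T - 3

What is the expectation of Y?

For Y = -3T - 3:
E[Y] = -3 * E[T] - 3
E[T] = 2.0 = 2
E[Y] = -3 * 2 - 3 = -9

-9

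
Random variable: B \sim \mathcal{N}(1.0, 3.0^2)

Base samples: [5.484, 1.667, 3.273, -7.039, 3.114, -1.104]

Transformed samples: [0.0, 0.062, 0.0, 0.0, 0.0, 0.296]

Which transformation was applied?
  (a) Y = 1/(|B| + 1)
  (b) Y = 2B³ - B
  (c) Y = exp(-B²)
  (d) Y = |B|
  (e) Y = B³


Checking option (c) Y = exp(-B²):
  B = 5.484 -> Y = 0.0 ✓
  B = 1.667 -> Y = 0.062 ✓
  B = 3.273 -> Y = 0.0 ✓
All samples match this transformation.

(c) exp(-B²)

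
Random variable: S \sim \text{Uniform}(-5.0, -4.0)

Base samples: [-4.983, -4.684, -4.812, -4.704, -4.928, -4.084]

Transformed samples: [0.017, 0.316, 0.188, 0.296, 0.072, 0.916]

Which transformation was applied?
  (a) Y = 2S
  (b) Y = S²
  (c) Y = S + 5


Checking option (c) Y = S + 5:
  S = -4.983 -> Y = 0.017 ✓
  S = -4.684 -> Y = 0.316 ✓
  S = -4.812 -> Y = 0.188 ✓
All samples match this transformation.

(c) S + 5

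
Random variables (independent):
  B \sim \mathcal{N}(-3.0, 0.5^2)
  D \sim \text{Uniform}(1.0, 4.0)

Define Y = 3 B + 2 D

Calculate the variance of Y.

For independent RVs: Var(aX + bY) = a²Var(X) + b²Var(Y)
Var(B) = 0.25
Var(D) = 0.75
Var(Y) = 3²*0.25 + 2²*0.75
= 9*0.25 + 4*0.75 = 5.25

5.25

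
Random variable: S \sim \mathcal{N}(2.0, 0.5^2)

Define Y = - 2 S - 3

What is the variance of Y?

For Y = aS + b: Var(Y) = a² * Var(S)
Var(S) = 0.5^2 = 0.25
Var(Y) = (-2)² * 0.25 = 4 * 0.25 = 1

1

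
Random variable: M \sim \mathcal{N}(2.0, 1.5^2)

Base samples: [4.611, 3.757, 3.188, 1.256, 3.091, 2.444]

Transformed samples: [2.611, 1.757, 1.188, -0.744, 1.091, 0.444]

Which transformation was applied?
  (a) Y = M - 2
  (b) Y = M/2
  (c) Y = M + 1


Checking option (a) Y = M - 2:
  M = 4.611 -> Y = 2.611 ✓
  M = 3.757 -> Y = 1.757 ✓
  M = 3.188 -> Y = 1.188 ✓
All samples match this transformation.

(a) M - 2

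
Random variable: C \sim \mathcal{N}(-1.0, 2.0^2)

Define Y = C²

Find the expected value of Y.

E[C²] = Var(C) + (E[C])² = 4 + 1 = 5

5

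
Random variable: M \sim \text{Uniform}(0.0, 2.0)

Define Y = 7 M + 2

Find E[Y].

For Y = 7M + 2:
E[Y] = 7 * E[M] + 2
E[M] = (0 + 2)/2 = 1
E[Y] = 7 * 1 + 2 = 9

9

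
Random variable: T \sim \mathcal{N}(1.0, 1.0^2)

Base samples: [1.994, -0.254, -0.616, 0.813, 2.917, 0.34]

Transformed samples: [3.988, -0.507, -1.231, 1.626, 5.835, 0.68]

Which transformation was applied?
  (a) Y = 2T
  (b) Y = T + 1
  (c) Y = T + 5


Checking option (a) Y = 2T:
  T = 1.994 -> Y = 3.988 ✓
  T = -0.254 -> Y = -0.507 ✓
  T = -0.616 -> Y = -1.231 ✓
All samples match this transformation.

(a) 2T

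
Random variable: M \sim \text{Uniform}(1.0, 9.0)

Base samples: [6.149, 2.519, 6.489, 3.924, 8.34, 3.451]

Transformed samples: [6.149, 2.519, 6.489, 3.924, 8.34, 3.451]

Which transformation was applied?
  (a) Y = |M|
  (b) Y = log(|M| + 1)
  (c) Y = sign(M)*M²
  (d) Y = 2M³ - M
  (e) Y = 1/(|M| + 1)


Checking option (a) Y = |M|:
  M = 6.149 -> Y = 6.149 ✓
  M = 2.519 -> Y = 2.519 ✓
  M = 6.489 -> Y = 6.489 ✓
All samples match this transformation.

(a) |M|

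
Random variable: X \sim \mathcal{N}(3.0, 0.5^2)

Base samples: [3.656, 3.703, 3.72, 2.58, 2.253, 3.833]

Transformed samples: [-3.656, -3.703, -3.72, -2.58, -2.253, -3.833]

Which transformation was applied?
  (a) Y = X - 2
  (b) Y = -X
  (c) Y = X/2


Checking option (b) Y = -X:
  X = 3.656 -> Y = -3.656 ✓
  X = 3.703 -> Y = -3.703 ✓
  X = 3.72 -> Y = -3.72 ✓
All samples match this transformation.

(b) -X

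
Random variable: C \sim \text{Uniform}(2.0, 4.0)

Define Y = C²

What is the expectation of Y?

Using E[X²] = Var(X) + (E[X])²:
E[C] = 3
Var(C) = (4 - 2)^2/12 = 0.33333333
E[C²] = 0.33333333 + 3² = 0.33333333 + 9 = 9.3333333

9.3333333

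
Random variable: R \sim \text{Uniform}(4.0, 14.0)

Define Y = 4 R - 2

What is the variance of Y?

For Y = aR + b: Var(Y) = a² * Var(R)
Var(R) = (14 - 4)^2/12 = 8.3333333
Var(Y) = 4² * 8.3333333 = 16 * 8.3333333 = 133.33333

133.33333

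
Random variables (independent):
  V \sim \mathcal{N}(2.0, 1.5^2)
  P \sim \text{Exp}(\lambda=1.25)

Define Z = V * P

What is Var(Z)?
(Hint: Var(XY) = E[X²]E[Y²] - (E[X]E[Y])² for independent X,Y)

Var(XY) = E[X²]E[Y²] - (E[X]E[Y])²
E[V] = 2, Var(V) = 2.25
E[P] = 0.8, Var(P) = 0.64
E[V²] = 2.25 + 2² = 6.25
E[P²] = 0.64 + 0.8² = 1.28
Var(Z) = 6.25*1.28 - (2*0.8)²
= 8 - 2.56 = 5.44

5.44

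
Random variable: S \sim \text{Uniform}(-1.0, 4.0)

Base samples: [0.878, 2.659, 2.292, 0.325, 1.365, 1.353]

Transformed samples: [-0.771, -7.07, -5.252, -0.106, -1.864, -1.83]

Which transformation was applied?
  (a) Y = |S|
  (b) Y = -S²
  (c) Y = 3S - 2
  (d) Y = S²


Checking option (b) Y = -S²:
  S = 0.878 -> Y = -0.771 ✓
  S = 2.659 -> Y = -7.07 ✓
  S = 2.292 -> Y = -5.252 ✓
All samples match this transformation.

(b) -S²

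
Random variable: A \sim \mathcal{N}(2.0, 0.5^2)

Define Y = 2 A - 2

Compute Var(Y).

For Y = aA + b: Var(Y) = a² * Var(A)
Var(A) = 0.5^2 = 0.25
Var(Y) = 2² * 0.25 = 4 * 0.25 = 1

1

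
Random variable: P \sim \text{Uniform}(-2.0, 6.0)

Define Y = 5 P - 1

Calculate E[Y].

For Y = 5P - 1:
E[Y] = 5 * E[P] - 1
E[P] = (-2 + 6)/2 = 2
E[Y] = 5 * 2 - 1 = 9

9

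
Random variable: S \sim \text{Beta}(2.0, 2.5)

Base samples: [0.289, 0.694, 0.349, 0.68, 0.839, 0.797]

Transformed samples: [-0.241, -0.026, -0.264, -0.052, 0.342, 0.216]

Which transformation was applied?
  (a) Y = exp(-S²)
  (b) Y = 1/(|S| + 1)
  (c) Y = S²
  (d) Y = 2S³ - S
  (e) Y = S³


Checking option (d) Y = 2S³ - S:
  S = 0.289 -> Y = -0.241 ✓
  S = 0.694 -> Y = -0.026 ✓
  S = 0.349 -> Y = -0.264 ✓
All samples match this transformation.

(d) 2S³ - S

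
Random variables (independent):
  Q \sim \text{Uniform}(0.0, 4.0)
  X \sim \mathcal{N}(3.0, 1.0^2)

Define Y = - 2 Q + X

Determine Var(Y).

For independent RVs: Var(aX + bY) = a²Var(X) + b²Var(Y)
Var(Q) = 1.3333333
Var(X) = 1
Var(Y) = (-2)²*1.3333333 + 1²*1
= 4*1.3333333 + 1*1 = 6.3333333

6.3333333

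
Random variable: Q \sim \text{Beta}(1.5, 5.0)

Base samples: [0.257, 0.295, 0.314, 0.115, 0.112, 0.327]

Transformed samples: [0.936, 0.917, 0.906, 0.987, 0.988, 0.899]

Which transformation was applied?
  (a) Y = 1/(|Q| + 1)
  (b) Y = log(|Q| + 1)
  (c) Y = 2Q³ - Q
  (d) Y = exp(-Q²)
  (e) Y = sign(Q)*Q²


Checking option (d) Y = exp(-Q²):
  Q = 0.257 -> Y = 0.936 ✓
  Q = 0.295 -> Y = 0.917 ✓
  Q = 0.314 -> Y = 0.906 ✓
All samples match this transformation.

(d) exp(-Q²)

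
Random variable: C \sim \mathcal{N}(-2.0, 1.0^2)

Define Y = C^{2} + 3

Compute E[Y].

E[Y] = 1*E[C²] + 3
E[C] = -2
E[C²] = Var(C) + (E[C])² = 1 + 4 = 5
E[Y] = 1*5 + 3 = 8

8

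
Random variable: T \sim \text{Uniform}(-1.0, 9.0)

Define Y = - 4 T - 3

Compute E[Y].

For Y = -4T - 3:
E[Y] = -4 * E[T] - 3
E[T] = (-1 + 9)/2 = 4
E[Y] = -4 * 4 - 3 = -19

-19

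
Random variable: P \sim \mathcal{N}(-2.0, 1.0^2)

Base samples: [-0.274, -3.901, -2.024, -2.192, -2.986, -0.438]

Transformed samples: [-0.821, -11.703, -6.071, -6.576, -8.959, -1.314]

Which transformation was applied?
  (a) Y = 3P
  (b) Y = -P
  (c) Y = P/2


Checking option (a) Y = 3P:
  P = -0.274 -> Y = -0.821 ✓
  P = -3.901 -> Y = -11.703 ✓
  P = -2.024 -> Y = -6.071 ✓
All samples match this transformation.

(a) 3P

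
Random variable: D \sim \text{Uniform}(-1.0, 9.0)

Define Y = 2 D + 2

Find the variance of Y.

For Y = aD + b: Var(Y) = a² * Var(D)
Var(D) = (9 + 1)^2/12 = 8.3333333
Var(Y) = 2² * 8.3333333 = 4 * 8.3333333 = 33.333333

33.333333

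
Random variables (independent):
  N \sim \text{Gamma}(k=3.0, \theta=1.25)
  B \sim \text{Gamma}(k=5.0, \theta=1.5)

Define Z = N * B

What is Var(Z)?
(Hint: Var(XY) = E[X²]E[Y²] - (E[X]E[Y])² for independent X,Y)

Var(XY) = E[X²]E[Y²] - (E[X]E[Y])²
E[N] = 3.75, Var(N) = 4.6875
E[B] = 7.5, Var(B) = 11.25
E[N²] = 4.6875 + 3.75² = 18.75
E[B²] = 11.25 + 7.5² = 67.5
Var(Z) = 18.75*67.5 - (3.75*7.5)²
= 1265.625 - 791.01562 = 474.60938

474.60938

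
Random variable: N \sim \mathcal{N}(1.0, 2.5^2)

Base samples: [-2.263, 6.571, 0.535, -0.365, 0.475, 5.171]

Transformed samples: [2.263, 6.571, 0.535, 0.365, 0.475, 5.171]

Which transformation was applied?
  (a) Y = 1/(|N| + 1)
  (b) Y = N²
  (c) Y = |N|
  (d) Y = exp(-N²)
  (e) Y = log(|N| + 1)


Checking option (c) Y = |N|:
  N = -2.263 -> Y = 2.263 ✓
  N = 6.571 -> Y = 6.571 ✓
  N = 0.535 -> Y = 0.535 ✓
All samples match this transformation.

(c) |N|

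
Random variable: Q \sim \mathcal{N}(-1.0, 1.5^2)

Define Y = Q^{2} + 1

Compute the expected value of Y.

E[Y] = 1*E[Q²] + 1
E[Q] = -1
E[Q²] = Var(Q) + (E[Q])² = 2.25 + 1 = 3.25
E[Y] = 1*3.25 + 1 = 4.25

4.25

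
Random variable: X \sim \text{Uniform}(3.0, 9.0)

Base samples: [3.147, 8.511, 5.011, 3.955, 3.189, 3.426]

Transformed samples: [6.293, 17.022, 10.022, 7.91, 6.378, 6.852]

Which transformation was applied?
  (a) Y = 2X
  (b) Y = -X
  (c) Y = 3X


Checking option (a) Y = 2X:
  X = 3.147 -> Y = 6.293 ✓
  X = 8.511 -> Y = 17.022 ✓
  X = 5.011 -> Y = 10.022 ✓
All samples match this transformation.

(a) 2X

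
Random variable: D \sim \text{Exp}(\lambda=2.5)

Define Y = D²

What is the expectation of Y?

E[D²] = Var(D) + (E[D])² = 0.16 + 0.16 = 0.32

0.32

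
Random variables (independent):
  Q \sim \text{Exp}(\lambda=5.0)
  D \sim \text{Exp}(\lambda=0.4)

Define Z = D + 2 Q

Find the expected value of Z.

E[Z] = 2*E[Q] + 1*E[D]
E[Q] = 0.2
E[D] = 2.5
E[Z] = 2*0.2 + 1*2.5 = 2.9

2.9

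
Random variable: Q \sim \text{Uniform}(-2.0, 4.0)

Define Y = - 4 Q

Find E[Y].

For Y = -4Q:
E[Y] = -4 * E[Q]
E[Q] = (-2 + 4)/2 = 1
E[Y] = -4 * 1 = -4

-4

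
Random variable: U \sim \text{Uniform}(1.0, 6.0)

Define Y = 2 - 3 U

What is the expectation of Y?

For Y = -3U + 2:
E[Y] = -3 * E[U] + 2
E[U] = (1 + 6)/2 = 3.5
E[Y] = -3 * 3.5 + 2 = -8.5

-8.5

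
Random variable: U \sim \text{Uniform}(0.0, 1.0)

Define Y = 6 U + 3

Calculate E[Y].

For Y = 6U + 3:
E[Y] = 6 * E[U] + 3
E[U] = (0 + 1)/2 = 0.5
E[Y] = 6 * 0.5 + 3 = 6

6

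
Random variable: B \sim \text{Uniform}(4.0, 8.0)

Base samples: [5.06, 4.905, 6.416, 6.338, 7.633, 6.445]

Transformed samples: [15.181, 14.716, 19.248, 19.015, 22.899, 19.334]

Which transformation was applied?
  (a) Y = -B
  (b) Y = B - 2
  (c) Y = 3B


Checking option (c) Y = 3B:
  B = 5.06 -> Y = 15.181 ✓
  B = 4.905 -> Y = 14.716 ✓
  B = 6.416 -> Y = 19.248 ✓
All samples match this transformation.

(c) 3B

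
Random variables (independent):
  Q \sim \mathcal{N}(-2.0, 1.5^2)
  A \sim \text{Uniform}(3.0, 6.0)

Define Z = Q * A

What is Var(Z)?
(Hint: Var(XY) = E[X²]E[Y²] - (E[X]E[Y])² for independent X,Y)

Var(XY) = E[X²]E[Y²] - (E[X]E[Y])²
E[Q] = -2, Var(Q) = 2.25
E[A] = 4.5, Var(A) = 0.75
E[Q²] = 2.25 + (-2)² = 6.25
E[A²] = 0.75 + 4.5² = 21
Var(Z) = 6.25*21 - (-2*4.5)²
= 131.25 - 81 = 50.25

50.25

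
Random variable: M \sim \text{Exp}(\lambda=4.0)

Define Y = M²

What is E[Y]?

E[M²] = Var(M) + (E[M])² = 0.0625 + 0.0625 = 0.125

0.125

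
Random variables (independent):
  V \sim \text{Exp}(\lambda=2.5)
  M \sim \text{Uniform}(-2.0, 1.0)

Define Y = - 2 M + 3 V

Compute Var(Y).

For independent RVs: Var(aX + bY) = a²Var(X) + b²Var(Y)
Var(V) = 0.16
Var(M) = 0.75
Var(Y) = 3²*0.16 + (-2)²*0.75
= 9*0.16 + 4*0.75 = 4.44

4.44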